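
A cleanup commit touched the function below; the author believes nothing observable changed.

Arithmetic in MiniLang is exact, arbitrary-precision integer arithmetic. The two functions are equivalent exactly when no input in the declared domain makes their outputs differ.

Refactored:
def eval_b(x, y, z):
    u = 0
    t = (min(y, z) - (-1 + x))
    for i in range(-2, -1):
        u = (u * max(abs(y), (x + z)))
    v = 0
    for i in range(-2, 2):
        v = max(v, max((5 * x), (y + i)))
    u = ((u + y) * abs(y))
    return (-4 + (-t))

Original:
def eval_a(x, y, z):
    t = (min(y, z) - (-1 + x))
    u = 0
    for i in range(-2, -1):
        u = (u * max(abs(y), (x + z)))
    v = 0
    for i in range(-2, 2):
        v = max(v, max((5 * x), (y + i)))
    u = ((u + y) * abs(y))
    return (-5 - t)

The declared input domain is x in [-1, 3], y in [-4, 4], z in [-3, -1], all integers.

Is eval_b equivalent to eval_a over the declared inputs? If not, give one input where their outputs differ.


Evaluate both at x=-1, y=-4, z=-3.
eval_a: t := -2 | u := 0 | iter i=-2: | u := 0 | v := 0 | iter i=-2: | v := 0 | iter i=-1: | v := 0 | iter i=0: | v := 0 | iter i=1: | v := 0 | u := -16 | result -3
eval_b: u := 0 | t := -2 | iter i=-2: | u := 0 | v := 0 | iter i=-2: | v := 0 | iter i=-1: | v := 0 | iter i=0: | v := 0 | iter i=1: | v := 0 | u := -16 | result -2
-3 and -2 differ, so these are not the same function on this domain.
verdict: not equivalent; witness: x=-1, y=-4, z=-3


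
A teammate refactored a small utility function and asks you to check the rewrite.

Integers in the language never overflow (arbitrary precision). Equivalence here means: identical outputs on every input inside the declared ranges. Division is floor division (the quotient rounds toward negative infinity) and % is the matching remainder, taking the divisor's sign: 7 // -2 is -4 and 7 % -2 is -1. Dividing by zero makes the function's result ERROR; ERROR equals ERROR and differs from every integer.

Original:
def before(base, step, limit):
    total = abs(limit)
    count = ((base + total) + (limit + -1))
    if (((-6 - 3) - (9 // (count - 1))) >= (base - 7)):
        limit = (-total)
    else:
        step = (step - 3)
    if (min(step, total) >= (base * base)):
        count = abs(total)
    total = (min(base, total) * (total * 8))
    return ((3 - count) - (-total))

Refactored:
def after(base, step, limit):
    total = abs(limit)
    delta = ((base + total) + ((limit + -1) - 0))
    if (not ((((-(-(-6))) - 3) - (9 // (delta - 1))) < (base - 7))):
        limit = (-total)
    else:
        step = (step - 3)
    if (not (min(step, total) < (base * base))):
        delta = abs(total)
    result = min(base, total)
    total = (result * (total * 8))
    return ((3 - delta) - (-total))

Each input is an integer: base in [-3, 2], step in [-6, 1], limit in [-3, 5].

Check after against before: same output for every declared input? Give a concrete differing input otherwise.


Equivalent — the differences include local variable names differ; also constant usage differs; also statement counts differ; also arithmetic usage differs; also boolean connective usage differs; also comparison usage differs, yet no declared input distinguishes the two.
Spot check at base=-1, step=-3, limit=2 — before: total = 2; count = 2; (((-6 - 3) - (9 // (count - 1))) >= (base - 7)) -> false; step = -6; (min(step, total) >= (base * base)) -> false; total = -16; return -15. after: total = 2; delta = 2; (not ((((-(-(-6))) - 3) - (9 // (delta - 1))) < (base - 7))) -> false; step = -6; (not (min(step, total) < (base * base))) -> false; result = -1; total = -16; return -15. Both give -15.
Across all 432 domain points the two functions coincide.
verdict: equivalent


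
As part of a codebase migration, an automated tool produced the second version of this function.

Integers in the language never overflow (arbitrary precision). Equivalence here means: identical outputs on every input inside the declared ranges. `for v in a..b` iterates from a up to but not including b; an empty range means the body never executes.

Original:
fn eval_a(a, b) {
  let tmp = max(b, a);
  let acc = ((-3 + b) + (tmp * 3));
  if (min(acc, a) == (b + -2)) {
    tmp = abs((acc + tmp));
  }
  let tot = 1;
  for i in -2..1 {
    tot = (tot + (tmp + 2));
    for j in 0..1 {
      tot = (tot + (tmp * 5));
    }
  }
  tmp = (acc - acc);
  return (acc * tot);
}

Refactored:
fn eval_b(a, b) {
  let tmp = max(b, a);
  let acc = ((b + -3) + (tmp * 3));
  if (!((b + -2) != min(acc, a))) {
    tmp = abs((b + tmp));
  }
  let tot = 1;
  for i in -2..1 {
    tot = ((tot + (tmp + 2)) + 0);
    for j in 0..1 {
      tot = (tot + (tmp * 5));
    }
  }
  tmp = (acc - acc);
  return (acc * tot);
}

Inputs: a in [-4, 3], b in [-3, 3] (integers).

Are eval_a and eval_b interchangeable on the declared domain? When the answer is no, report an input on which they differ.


Consider the input a=0, b=2.
eval_a: tmp := 2 | acc := 5 | (min(acc, a) == (b + -2)): true | tmp := 7 | tot := 1 | iter i=-2: | tot := 10 | iter j=0: | tot := 45 | iter i=-1: | tot := 54 | iter j=0: | tot := 89 | iter i=0: | tot := 98 | iter j=0: | tot := 133 | tmp := 0 | result 665
eval_b: tmp := 2 | acc := 5 | (!((b + -2) != min(acc, a))): true | tmp := 4 | tot := 1 | iter i=-2: | tot := 7 | iter j=0: | tot := 27 | iter i=-1: | tot := 33 | iter j=0: | tot := 53 | iter i=0: | tot := 59 | iter j=0: | tot := 79 | tmp := 0 | result 395
665 vs 395 — the two versions disagree here.
verdict: not equivalent; witness: a=0, b=2


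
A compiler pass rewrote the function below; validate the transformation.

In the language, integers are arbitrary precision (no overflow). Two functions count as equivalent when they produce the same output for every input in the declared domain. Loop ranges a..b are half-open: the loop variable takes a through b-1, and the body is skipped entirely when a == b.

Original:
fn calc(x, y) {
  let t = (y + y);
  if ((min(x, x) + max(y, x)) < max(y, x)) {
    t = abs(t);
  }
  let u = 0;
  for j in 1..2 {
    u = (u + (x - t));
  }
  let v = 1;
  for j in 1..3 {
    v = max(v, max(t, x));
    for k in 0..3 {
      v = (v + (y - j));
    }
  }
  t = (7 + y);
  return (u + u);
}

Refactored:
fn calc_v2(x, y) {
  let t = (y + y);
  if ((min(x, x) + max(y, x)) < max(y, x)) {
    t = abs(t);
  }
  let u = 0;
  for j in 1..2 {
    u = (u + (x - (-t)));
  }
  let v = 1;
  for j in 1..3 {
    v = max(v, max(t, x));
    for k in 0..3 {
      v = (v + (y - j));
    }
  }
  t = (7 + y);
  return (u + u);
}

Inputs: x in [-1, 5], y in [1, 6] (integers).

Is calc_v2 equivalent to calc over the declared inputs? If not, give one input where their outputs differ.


Evaluate both at x=-1, y=1.
calc: t becomes 2; next ((min(x, x) + max(y, x)) < max(y, x)) evaluates to true; next t becomes 2; next u becomes 0; next at j=1:; next u becomes -3; next v becomes 1; next at j=1:; next v becomes 2; next at k=0:; next v becomes 2; next at k=1:; next v becomes 2; next at k=2:; next v becomes 2; next at j=2:; next v becomes 2; next at k=0:; next v becomes 1; next at k=1:; next v becomes 0; next at k=2:; next v becomes -1; next t becomes 8; next final value -6
calc_v2: t becomes 2; next ((min(x, x) + max(y, x)) < max(y, x)) evaluates to true; next t becomes 2; next u becomes 0; next at j=1:; next u becomes 1; next v becomes 1; next at j=1:; next v becomes 2; next at k=0:; next v becomes 2; next at k=1:; next v becomes 2; next at k=2:; next v becomes 2; next at j=2:; next v becomes 2; next at k=0:; next v becomes 1; next at k=1:; next v becomes 0; next at k=2:; next v becomes -1; next t becomes 8; next final value 2
-6 != 2, so the rewrite changes behavior.
verdict: not equivalent; witness: x=-1, y=1


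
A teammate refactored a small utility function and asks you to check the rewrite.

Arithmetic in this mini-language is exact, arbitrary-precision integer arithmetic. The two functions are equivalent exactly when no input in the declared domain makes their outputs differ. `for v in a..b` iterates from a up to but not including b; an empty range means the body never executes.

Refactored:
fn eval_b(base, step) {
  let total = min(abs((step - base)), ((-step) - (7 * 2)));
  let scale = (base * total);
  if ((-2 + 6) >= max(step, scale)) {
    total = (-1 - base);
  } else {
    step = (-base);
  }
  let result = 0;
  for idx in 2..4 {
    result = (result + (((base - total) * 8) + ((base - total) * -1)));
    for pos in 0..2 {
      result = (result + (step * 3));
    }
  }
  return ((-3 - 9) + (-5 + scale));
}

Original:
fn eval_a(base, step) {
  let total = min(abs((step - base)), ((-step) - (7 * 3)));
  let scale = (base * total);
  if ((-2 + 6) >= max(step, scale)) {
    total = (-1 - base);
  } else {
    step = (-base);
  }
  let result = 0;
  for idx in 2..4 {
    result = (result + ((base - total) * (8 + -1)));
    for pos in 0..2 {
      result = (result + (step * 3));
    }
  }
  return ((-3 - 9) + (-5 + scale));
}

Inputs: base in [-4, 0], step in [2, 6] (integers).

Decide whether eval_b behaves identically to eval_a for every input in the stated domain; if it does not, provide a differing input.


There is a counterexample at base=-4, step=2: 75 on one side, 47 on the other.
eval_a: total=-23, then scale=92, then ((-2 + 6) >= max(step, scale)) is false, then step=4, then result=0, then (idx=2), then result=133, then (pos=0), then result=145, then (pos=1), then result=157, then (idx=3), then result=290, then (pos=0), then result=302, then (pos=1), then result=314, then returns 75
eval_b: total=-16, then scale=64, then ((-2 + 6) >= max(step, scale)) is false, then step=4, then result=0, then (idx=2), then result=84, then (pos=0), then result=96, then (pos=1), then result=108, then (idx=3), then result=192, then (pos=0), then result=204, then (pos=1), then result=216, then returns 47
verdict: not equivalent; witness: base=-4, step=2


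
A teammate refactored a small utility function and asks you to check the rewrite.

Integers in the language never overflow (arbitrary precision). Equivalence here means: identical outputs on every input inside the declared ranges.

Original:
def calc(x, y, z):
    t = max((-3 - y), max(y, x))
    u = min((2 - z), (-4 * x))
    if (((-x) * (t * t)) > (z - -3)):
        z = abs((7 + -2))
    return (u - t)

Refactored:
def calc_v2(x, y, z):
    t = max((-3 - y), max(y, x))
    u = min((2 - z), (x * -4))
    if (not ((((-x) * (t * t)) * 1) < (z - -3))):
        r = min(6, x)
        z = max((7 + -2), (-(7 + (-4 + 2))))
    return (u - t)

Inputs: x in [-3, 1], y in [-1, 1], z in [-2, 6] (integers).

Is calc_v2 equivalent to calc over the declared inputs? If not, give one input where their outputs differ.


There is a behavioral-looking edit here, yet the outcome never shifts on this domain.
Tracing x=-2, y=1, z=0: calc: t = 1; u = 2; (((-x) * (t * t)) > (z - -3)) -> false; return 1 | calc_v2: t = 1; u = 2; (not ((((-x) * (t * t)) * 1) < (z - -3))) -> false; return 1 — matching result 1.
An exhaustive pass over the 135 declared inputs shows identical outputs.
verdict: equivalent


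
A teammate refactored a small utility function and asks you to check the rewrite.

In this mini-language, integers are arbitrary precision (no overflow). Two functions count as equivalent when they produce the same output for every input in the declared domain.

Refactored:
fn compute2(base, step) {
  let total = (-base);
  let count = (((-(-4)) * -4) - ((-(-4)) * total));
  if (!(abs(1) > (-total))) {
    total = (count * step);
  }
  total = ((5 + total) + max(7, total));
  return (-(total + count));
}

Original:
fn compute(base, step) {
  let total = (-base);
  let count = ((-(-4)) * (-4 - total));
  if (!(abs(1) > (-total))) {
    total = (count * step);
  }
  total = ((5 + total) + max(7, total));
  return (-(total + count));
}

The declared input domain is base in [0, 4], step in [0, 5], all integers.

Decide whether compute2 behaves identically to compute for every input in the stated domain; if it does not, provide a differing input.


The two versions differ — the changes include arithmetic usage differs; and constant usage differs.
One worked example (base=3, step=2) — compute: total=-3, then count=-4, then (!(abs(1) > (-total))) is true, then total=-8, then total=4, then returns 0; compute2: total=-3, then count=-4, then (!(abs(1) > (-total))) is true, then total=-8, then total=4, then returns 0; agreement on 0.
Sweeping the whole domain (30 inputs) finds no disagreement.
verdict: equivalent


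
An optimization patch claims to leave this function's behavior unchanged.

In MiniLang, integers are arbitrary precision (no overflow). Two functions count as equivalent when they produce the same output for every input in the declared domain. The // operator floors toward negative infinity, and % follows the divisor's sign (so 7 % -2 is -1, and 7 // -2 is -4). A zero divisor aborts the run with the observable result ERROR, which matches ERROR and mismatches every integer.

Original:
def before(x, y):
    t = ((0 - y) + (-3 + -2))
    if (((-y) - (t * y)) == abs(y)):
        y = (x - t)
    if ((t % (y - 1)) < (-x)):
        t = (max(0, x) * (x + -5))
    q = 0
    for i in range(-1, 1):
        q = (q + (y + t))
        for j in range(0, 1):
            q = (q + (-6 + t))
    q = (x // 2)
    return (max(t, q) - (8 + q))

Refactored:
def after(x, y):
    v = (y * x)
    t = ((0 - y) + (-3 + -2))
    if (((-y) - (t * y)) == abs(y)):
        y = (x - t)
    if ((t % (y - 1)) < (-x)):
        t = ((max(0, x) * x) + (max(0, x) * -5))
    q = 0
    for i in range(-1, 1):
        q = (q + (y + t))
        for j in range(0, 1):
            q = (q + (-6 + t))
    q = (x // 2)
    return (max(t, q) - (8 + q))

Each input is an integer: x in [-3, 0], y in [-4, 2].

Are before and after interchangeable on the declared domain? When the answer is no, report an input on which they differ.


Changes here: min/max/abs usage differs; statement counts differ; constant usage differs; arithmetic usage differs; local variable names differ; the full 28-point sweep finds no disagreement.
verdict: equivalent


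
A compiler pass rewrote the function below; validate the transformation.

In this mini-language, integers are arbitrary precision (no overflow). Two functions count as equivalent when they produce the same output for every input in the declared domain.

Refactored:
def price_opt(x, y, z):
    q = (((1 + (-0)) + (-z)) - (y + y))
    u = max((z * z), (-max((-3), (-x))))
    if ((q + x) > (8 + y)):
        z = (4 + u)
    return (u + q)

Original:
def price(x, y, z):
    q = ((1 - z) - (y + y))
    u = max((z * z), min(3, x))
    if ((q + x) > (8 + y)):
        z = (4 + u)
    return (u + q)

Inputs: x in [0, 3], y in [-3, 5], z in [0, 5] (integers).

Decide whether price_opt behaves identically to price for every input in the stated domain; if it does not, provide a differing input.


Behavior is preserved: although arithmetic usage differs, and min/max/abs usage differs, and constant usage differs, the outputs never diverge.
Tracing x=2, y=-2, z=0: price: q becomes 5; next u becomes 2; next ((q + x) > (8 + y)) evaluates to true; next z becomes 6; next final value 7 | price_opt: q becomes 5; next u becomes 2; next ((q + x) > (8 + y)) evaluates to true; next z becomes 6; next final value 7 — matching result 7.
Sweeping the whole domain (216 inputs) finds no disagreement.
verdict: equivalent


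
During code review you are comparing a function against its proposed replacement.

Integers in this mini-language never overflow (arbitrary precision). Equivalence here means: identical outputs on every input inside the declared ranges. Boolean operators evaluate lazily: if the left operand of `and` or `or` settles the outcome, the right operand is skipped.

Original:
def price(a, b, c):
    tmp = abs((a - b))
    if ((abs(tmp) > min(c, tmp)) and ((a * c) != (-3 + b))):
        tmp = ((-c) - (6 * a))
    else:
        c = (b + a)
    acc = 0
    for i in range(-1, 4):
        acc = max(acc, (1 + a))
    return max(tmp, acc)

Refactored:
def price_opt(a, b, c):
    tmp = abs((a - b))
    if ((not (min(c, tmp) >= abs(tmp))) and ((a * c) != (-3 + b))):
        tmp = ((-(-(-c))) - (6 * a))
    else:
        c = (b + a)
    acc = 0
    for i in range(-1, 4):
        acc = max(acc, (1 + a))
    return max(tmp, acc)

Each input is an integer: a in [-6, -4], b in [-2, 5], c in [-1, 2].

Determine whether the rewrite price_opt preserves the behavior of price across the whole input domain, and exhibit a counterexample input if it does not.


Behavior is preserved: although comparison usage differs, and boolean connective usage differs, the outputs never diverge.
Tracing a=-5, b=2, c=1: price: tmp=7, then ((abs(tmp) > min(c, tmp)) and ((a * c) != (-3 + b))) is true, then tmp=29, then acc=0, then (i=-1), then acc=0, then (i=0), then acc=0, then (i=1), then acc=0, then (i=2), then acc=0, then (i=3), then acc=0, then returns 29 | price_opt: tmp=7, then ((not (min(c, tmp) >= abs(tmp))) and ((a * c) != (-3 + b))) is true, then tmp=29, then acc=0, then (i=-1), then acc=0, then (i=0), then acc=0, then (i=1), then acc=0, then (i=2), then acc=0, then (i=3), then acc=0, then returns 29 — matching result 29.
Checked all 96 inputs in the declared domain: the outputs agree on every one.
verdict: equivalent


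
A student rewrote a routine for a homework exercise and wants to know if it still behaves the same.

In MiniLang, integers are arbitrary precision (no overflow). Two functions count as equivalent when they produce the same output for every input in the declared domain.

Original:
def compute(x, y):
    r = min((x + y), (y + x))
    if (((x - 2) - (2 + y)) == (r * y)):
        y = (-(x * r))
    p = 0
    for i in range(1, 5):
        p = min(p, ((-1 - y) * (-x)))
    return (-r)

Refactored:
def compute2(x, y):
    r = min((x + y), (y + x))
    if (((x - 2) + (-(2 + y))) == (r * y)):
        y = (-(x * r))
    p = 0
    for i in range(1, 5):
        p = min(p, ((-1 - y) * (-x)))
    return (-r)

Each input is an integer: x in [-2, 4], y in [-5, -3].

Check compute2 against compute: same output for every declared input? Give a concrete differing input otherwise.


The two versions differ — the changes include arithmetic usage differs.
As a probe, take x=3, y=-3: compute runs r=0, then (((x - 2) - (2 + y)) == (r * y)) is false, then p=0, then (i=1), then p=-6, then (i=2), then p=-6, then (i=3), then p=-6, then (i=4), then p=-6, then returns 0; compute2 runs r=0, then (((x - 2) + (-(2 + y))) == (r * y)) is false, then p=0, then (i=1), then p=-6, then (i=2), then p=-6, then (i=3), then p=-6, then (i=4), then p=-6, then returns 0; both end at 0.
Across all 21 domain points the two functions coincide.
verdict: equivalent


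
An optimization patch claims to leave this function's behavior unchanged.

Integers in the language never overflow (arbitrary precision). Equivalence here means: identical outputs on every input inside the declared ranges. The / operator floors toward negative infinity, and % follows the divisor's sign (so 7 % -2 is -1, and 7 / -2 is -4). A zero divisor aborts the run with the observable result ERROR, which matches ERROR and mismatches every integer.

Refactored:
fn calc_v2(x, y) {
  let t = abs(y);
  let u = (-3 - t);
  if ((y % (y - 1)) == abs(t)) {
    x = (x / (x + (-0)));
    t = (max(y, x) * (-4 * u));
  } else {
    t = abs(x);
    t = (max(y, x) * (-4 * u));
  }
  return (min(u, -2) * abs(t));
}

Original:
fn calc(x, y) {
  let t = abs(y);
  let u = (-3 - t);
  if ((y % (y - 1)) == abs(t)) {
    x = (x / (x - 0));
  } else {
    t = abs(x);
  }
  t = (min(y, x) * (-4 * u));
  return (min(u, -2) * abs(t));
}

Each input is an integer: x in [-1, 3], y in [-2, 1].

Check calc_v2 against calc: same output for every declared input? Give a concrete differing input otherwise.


Consider the input x=-1, y=-2.
calc: t = 2; u = -5; ((y % (y - 1)) == abs(t)) -> false; t = 1; t = -40; return -200
calc_v2: t = 2; u = -5; ((y % (y - 1)) == abs(t)) -> false; t = 1; t = -20; return -100
-200 against -100: the behavior changed.
verdict: not equivalent; witness: x=-1, y=-2


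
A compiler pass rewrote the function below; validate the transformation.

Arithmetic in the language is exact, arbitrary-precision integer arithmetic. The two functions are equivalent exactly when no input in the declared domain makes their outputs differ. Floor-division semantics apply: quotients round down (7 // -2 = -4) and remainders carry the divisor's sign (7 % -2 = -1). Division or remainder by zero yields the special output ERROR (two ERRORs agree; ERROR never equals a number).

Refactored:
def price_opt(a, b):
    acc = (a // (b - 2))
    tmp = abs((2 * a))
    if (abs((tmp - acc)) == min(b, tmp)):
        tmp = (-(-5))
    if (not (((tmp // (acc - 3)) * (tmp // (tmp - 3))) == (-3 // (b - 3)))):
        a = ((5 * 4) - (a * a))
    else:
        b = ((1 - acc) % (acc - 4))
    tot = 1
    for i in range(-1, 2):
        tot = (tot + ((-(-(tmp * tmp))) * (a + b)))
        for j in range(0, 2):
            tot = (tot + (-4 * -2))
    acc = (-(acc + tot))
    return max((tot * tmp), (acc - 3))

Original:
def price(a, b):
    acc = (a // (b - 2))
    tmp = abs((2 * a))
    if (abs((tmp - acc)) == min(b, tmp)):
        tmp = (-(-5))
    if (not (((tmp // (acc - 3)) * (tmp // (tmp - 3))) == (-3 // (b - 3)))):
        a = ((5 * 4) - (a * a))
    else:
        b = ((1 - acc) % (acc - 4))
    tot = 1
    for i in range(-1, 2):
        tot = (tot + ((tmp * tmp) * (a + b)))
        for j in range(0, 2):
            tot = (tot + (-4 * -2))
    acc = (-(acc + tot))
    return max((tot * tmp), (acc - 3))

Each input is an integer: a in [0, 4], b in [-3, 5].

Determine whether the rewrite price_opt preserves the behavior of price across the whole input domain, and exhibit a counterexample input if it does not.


The two versions differ — the changes include same computation, different form.
Spot check at a=3, b=0 — price: acc := -2 | tmp := 6 | (abs((tmp - acc)) == min(b, tmp)): false | (not (((tmp // (acc - 3)) * (tmp // (tmp - 3))) == (-3 // (b - 3)))): true | a := 11 | tot := 1 | iter i=-1: | tot := 397 | iter j=0: | tot := 405 | iter j=1: | tot := 413 | iter i=0: | tot := 809 | iter j=0: | tot := 817 | iter j=1: | tot := 825 | iter i=1: | tot := 1221 | iter j=0: | tot := 1229 | iter j=1: | tot := 1237 | acc := -1235 | result 7422. price_opt: acc := -2 | tmp := 6 | (abs((tmp - acc)) == min(b, tmp)): false | (not (((tmp // (acc - 3)) * (tmp // (tmp - 3))) == (-3 // (b - 3)))): true | a := 11 | tot := 1 | iter i=-1: | tot := 397 | iter j=0: | tot := 405 | iter j=1: | tot := 413 | iter i=0: | tot := 809 | iter j=0: | tot := 817 | iter j=1: | tot := 825 | iter i=1: | tot := 1221 | iter j=0: | tot := 1229 | iter j=1: | tot := 1237 | acc := -1235 | result 7422. Both give 7422.
Checked all 45 inputs in the declared domain: the outputs agree on every one.
verdict: equivalent


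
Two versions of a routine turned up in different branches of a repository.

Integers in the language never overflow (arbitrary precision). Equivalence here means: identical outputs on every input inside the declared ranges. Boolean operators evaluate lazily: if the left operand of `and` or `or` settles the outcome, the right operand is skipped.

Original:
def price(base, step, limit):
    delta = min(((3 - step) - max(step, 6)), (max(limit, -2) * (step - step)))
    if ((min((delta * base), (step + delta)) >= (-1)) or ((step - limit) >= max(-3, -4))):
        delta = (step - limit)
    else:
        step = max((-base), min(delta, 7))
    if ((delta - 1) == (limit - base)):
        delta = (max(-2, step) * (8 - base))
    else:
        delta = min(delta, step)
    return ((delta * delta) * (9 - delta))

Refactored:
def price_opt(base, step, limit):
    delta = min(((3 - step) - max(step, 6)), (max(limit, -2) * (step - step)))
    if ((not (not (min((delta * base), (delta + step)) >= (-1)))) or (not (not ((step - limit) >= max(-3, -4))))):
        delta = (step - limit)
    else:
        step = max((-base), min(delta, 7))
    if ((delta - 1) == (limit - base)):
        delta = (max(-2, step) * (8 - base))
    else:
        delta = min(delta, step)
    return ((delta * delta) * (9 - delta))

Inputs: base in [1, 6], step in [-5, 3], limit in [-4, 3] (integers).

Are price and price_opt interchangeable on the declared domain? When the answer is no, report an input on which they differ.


Side by side, the visible changes include: boolean connective usage differs.
One worked example (base=4, step=-4, limit=-4) — price: delta = 0; ((min((delta * base), (step + delta)) >= (-1)) or ((step - limit) >= max(-3, -4))) -> true; delta = 0; ((delta - 1) == (limit - base)) -> false; delta = -4; return 208; price_opt: delta = 0; ((not (not (min((delta * base), (delta + step)) >= (-1)))) or (not (not ((step - limit) >= max(-3, -4))))) -> true; delta = 0; ((delta - 1) == (limit - base)) -> false; delta = -4; return 208; agreement on 208.
Sweeping the whole domain (432 inputs) finds no disagreement.
verdict: equivalent


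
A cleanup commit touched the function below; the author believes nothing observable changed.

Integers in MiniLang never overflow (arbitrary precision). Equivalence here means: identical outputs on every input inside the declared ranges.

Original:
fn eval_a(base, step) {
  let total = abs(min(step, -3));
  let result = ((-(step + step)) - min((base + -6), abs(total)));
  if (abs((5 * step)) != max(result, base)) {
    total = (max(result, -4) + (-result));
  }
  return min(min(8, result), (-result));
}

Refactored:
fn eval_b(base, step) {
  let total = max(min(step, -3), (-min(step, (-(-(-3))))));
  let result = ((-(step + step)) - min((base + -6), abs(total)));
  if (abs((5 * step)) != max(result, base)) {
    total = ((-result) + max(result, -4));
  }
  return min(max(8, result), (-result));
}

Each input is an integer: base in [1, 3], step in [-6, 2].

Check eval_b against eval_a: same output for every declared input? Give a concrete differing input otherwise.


Not equivalent: base=3, step=2 separates them (-1 vs 1).
eval_a: total=3, then result=-1, then (abs((5 * step)) != max(result, base)) is true, then total=0, then returns -1
eval_b: total=3, then result=-1, then (abs((5 * step)) != max(result, base)) is true, then total=0, then returns 1
verdict: not equivalent; witness: base=3, step=2


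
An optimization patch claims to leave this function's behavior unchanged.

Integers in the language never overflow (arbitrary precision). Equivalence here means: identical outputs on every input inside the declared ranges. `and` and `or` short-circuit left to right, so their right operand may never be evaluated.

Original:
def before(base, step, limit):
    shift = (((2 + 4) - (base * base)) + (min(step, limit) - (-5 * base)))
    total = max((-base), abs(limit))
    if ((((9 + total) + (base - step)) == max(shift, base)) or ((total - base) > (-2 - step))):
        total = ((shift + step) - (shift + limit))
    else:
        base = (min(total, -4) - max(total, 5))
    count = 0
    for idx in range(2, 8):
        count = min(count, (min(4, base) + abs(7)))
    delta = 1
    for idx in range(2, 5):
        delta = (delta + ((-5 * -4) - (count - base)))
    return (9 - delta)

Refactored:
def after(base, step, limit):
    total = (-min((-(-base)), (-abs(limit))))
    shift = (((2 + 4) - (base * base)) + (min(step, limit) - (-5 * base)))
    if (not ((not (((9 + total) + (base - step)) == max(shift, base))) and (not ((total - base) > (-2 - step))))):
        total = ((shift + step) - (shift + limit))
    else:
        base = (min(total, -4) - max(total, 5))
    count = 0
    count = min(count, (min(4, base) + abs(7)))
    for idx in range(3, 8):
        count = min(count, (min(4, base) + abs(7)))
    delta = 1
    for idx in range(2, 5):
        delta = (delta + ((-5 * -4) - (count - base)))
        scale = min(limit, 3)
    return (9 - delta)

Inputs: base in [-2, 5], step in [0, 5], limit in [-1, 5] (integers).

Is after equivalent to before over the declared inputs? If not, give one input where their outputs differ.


Beyond behavior-preserving changes, the revision adds an assignment to `scale` whose value nothing reads.
One worked example (base=0, step=0, limit=-1) — before: shift becomes 5; next total becomes 1; next ((((9 + total) + (base - step)) == max(shift, base)) or ((total - base) > (-2 - step))) evaluates to true; next total becomes 1; next count becomes 0; next at idx=2:; next count becomes 0; next at idx=3:; next count becomes 0; next at idx=4:; next count becomes 0; next at idx=5:; next count becomes 0; next at idx=6:; next count becomes 0; next at idx=7:; next count becomes 0; next delta becomes 1; next at idx=2:; next delta becomes 21; next at idx=3:; next delta becomes 41; next at idx=4:; next delta becomes 61; next final value -52; after: total becomes 1; next shift becomes 5; next (not ((not (((9 + total) + (base - step)) == max(shift, base))) and (not ((total - base) > (-2 - step))))) evaluates to true; next total becomes 1; next count becomes 0; next count becomes 0; next at idx=3:; next count becomes 0; next at idx=4:; next count becomes 0; next at idx=5:; next count becomes 0; next at idx=6:; next count becomes 0; next at idx=7:; next count becomes 0; next delta becomes 1; next at idx=2:; next delta becomes 21; next scale becomes -1; next at idx=3:; next delta becomes 41; next scale becomes -1; next at idx=4:; next delta becomes 61; next scale becomes -1; next final value -52; agreement on -52.
Sweeping the whole domain (336 inputs) finds no disagreement.
verdict: equivalent


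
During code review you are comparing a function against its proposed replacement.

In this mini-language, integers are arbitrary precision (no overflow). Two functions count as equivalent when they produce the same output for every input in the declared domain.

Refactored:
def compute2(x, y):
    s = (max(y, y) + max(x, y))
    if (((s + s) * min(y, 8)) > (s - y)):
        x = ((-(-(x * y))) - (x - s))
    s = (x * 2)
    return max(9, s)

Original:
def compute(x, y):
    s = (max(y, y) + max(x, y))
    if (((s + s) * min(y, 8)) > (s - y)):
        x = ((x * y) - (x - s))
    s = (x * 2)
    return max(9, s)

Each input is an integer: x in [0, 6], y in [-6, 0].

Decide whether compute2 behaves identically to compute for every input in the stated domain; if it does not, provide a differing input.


Equivalent — the differences include same computation, different form, yet no declared input distinguishes the two.
Tracing x=4, y=-4: compute: s = 0; (((s + s) * min(y, 8)) > (s - y)) -> false; s = 8; return 9 | compute2: s = 0; (((s + s) * min(y, 8)) > (s - y)) -> false; s = 8; return 9 — matching result 9.
Checked all 49 inputs in the declared domain: the outputs agree on every one.
verdict: equivalent


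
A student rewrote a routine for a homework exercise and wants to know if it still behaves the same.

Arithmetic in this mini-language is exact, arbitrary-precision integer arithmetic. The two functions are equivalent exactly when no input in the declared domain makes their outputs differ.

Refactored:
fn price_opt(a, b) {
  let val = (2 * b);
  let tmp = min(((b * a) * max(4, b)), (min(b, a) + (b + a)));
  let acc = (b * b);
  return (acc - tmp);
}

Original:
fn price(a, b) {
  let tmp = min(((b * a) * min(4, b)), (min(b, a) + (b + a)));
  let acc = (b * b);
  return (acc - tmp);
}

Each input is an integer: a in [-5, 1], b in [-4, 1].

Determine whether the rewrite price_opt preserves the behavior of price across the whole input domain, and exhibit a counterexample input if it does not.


There is a counterexample at a=-5, b=-4: 96 on one side, 30 on the other.
price: tmp=-80, then acc=16, then returns 96
price_opt: val=-8, then tmp=-14, then acc=16, then returns 30
verdict: not equivalent; witness: a=-5, b=-4


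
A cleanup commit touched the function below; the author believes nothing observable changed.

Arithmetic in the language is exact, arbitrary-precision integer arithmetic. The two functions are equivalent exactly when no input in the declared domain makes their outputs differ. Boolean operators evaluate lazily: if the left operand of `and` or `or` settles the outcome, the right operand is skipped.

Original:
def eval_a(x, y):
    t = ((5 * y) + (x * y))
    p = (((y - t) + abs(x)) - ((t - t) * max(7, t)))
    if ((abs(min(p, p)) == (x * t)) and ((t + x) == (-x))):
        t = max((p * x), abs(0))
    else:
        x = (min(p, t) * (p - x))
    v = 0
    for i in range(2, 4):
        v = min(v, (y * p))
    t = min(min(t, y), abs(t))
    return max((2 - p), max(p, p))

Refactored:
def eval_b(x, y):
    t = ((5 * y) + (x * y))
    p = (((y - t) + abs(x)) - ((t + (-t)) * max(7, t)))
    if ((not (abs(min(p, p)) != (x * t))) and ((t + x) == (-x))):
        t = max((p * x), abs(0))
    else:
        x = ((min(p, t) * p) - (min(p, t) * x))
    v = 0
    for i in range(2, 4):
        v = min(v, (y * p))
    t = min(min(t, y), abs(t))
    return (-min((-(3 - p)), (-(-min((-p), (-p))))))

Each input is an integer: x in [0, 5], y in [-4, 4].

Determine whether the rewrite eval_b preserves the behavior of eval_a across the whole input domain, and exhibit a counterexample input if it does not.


These are not equivalent — on x=0, y=0 the outputs split (2 vs 3).
eval_a: t = 0; p = 0; ((abs(min(p, p)) == (x * t)) and ((t + x) == (-x))) -> true; t = 0; v = 0; [i=2]; v = 0; [i=3]; v = 0; t = 0; return 2
eval_b: t = 0; p = 0; ((not (abs(min(p, p)) != (x * t))) and ((t + x) == (-x))) -> true; t = 0; v = 0; [i=2]; v = 0; [i=3]; v = 0; t = 0; return 3
verdict: not equivalent; witness: x=0, y=0


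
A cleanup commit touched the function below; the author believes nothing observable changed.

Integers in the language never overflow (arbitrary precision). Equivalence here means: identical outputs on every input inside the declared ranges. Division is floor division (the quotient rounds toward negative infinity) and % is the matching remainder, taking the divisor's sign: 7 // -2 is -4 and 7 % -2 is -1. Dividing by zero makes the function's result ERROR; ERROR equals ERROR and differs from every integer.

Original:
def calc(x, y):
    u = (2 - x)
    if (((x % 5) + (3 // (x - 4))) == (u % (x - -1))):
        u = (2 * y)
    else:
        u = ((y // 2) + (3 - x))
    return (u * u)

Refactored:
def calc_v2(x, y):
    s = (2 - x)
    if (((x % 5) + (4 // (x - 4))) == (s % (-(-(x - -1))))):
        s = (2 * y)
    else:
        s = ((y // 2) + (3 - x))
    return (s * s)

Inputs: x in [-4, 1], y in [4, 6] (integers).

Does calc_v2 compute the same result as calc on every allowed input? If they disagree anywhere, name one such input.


Equivalent. Although `3` became `4`, no input in the stated domain can expose it.
Sweeping the whole domain (18 inputs) finds no disagreement.
Spot check at x=1, y=5 — calc: u becomes 1; next (((x % 5) + (3 // (x - 4))) == (u % (x - -1))) evaluates to false; next u becomes 4; next final value 16. calc_v2: s becomes 1; next (((x % 5) + (4 // (x - 4))) == (s % (-(-(x - -1))))) evaluates to false; next s becomes 4; next final value 16. Both give 16.
verdict: equivalent


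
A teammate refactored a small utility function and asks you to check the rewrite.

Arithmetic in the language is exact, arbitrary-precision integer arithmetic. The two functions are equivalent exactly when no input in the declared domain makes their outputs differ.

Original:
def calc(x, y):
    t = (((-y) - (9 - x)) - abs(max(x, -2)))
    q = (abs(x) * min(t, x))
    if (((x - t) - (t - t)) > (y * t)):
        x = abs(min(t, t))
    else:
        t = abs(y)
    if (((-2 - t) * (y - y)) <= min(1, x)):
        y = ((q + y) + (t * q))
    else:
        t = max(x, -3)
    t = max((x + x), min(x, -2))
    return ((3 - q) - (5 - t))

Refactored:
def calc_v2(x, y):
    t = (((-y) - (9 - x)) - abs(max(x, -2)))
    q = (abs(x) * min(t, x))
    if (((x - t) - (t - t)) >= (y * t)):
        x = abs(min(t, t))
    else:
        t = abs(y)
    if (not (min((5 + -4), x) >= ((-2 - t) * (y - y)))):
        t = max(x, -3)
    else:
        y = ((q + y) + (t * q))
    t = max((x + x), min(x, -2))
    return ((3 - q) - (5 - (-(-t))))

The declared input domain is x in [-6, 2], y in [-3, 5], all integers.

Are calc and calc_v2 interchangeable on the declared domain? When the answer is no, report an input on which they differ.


There is a counterexample at x=0, y=-1: -2 on one side, 14 on the other.
calc: t = -8; q = 0; (((x - t) - (t - t)) > (y * t)) -> false; t = 1; (((-2 - t) * (y - y)) <= min(1, x)) -> true; y = -1; t = 0; return -2
calc_v2: t = -8; q = 0; (((x - t) - (t - t)) >= (y * t)) -> true; x = 8; (not (min((5 + -4), x) >= ((-2 - t) * (y - y)))) -> false; y = -1; t = 16; return 14
verdict: not equivalent; witness: x=0, y=-1


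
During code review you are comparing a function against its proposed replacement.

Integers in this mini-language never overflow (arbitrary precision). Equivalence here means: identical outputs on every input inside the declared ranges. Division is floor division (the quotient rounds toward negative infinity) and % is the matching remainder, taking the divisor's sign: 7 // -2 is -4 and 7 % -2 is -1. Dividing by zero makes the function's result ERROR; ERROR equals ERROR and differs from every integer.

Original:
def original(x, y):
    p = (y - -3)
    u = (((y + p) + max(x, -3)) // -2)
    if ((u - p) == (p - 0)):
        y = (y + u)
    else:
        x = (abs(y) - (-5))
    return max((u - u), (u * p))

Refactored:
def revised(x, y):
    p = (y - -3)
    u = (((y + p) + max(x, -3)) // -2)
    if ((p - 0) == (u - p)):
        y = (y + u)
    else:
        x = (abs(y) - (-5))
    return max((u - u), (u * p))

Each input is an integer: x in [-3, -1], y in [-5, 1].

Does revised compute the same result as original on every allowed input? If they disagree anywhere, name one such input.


Behavior is preserved: although same computation, different form, the outputs never diverge.
Tracing x=-3, y=-3: original: p becomes 0; next u becomes 3; next ((u - p) == (p - 0)) evaluates to false; next x becomes 8; next final value 0 | revised: p becomes 0; next u becomes 3; next ((p - 0) == (u - p)) evaluates to false; next x becomes 8; next final value 0 — matching result 0.
Checked all 21 inputs in the declared domain: the outputs agree on every one.
verdict: equivalent


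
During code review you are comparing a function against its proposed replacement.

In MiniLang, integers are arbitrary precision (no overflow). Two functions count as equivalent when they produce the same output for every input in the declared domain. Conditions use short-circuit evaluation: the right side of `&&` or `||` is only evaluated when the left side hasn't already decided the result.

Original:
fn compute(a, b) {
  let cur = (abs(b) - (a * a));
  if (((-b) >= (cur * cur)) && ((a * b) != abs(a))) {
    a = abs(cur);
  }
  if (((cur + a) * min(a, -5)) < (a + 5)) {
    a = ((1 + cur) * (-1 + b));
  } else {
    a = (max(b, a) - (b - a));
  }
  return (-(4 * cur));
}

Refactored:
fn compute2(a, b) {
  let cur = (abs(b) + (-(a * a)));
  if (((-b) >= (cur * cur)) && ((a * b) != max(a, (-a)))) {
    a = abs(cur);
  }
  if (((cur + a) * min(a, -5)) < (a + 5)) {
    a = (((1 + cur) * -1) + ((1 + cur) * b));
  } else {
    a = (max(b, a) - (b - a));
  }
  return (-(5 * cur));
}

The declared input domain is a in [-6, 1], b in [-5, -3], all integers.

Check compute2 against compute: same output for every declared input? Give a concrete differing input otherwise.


At a=-6, b=-5: compute gives 124, compute2 gives 155.
verdict: not equivalent; witness: a=-6, b=-5


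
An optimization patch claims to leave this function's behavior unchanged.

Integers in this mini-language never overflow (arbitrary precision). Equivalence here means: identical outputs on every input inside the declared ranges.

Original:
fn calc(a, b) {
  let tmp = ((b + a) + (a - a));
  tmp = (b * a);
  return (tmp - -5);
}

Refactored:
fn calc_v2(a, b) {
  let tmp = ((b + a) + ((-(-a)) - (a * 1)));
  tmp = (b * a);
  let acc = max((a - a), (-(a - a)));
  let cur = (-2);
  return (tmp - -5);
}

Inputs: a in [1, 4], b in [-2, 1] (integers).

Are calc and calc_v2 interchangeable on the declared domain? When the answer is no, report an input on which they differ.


Equivalent. Whatever the rewrite altered, no input in the stated domain can expose a difference.
Every one of the 16 inputs gives matching results.
Tracing a=3, b=0: calc: tmp=3, then tmp=0, then returns 5 | calc_v2: tmp=3, then tmp=0, then acc=0, then cur=-2, then returns 5 — matching result 5.
verdict: equivalent
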